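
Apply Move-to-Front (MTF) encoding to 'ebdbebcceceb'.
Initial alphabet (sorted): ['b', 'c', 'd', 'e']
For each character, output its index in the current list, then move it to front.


MTF encoding:
'e': index 3 in ['b', 'c', 'd', 'e'] -> ['e', 'b', 'c', 'd']
'b': index 1 in ['e', 'b', 'c', 'd'] -> ['b', 'e', 'c', 'd']
'd': index 3 in ['b', 'e', 'c', 'd'] -> ['d', 'b', 'e', 'c']
'b': index 1 in ['d', 'b', 'e', 'c'] -> ['b', 'd', 'e', 'c']
'e': index 2 in ['b', 'd', 'e', 'c'] -> ['e', 'b', 'd', 'c']
'b': index 1 in ['e', 'b', 'd', 'c'] -> ['b', 'e', 'd', 'c']
'c': index 3 in ['b', 'e', 'd', 'c'] -> ['c', 'b', 'e', 'd']
'c': index 0 in ['c', 'b', 'e', 'd'] -> ['c', 'b', 'e', 'd']
'e': index 2 in ['c', 'b', 'e', 'd'] -> ['e', 'c', 'b', 'd']
'c': index 1 in ['e', 'c', 'b', 'd'] -> ['c', 'e', 'b', 'd']
'e': index 1 in ['c', 'e', 'b', 'd'] -> ['e', 'c', 'b', 'd']
'b': index 2 in ['e', 'c', 'b', 'd'] -> ['b', 'e', 'c', 'd']


Output: [3, 1, 3, 1, 2, 1, 3, 0, 2, 1, 1, 2]


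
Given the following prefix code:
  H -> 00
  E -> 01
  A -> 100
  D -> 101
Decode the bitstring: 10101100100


Decoding step by step:
Bits 101 -> D
Bits 01 -> E
Bits 100 -> A
Bits 100 -> A


Decoded message: DEAA


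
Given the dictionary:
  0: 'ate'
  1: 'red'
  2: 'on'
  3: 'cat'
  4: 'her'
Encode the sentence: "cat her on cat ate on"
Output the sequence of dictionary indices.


Look up each word in the dictionary:
  'cat' -> 3
  'her' -> 4
  'on' -> 2
  'cat' -> 3
  'ate' -> 0
  'on' -> 2

Encoded: [3, 4, 2, 3, 0, 2]


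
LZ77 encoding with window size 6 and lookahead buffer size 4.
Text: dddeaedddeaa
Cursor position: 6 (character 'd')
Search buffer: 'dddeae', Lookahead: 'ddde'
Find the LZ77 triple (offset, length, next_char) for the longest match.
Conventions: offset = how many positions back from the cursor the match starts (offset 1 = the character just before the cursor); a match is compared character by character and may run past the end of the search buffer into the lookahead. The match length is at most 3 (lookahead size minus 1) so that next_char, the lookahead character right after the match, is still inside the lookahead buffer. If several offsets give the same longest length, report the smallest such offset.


Try each offset into the search buffer:
  offset=1 (pos 5, char 'e'): match length 0
  offset=2 (pos 4, char 'a'): match length 0
  offset=3 (pos 3, char 'e'): match length 0
  offset=4 (pos 2, char 'd'): match length 1
  offset=5 (pos 1, char 'd'): match length 2
  offset=6 (pos 0, char 'd'): match length 3
Longest match has length 3 at offset 6.
next_char = character at position 6 + 3 = 9 -> 'e'

Best match: offset=6, length=3 (matching 'ddd' starting at position 0)
LZ77 triple: (6, 3, 'e')


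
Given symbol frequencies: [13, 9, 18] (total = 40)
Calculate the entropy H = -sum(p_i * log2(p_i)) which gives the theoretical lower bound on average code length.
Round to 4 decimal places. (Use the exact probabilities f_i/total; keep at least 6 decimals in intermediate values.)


Per-symbol terms -p_i * log2(p_i) with p_i = f_i/40:
  p = 13/40 = 0.325000: log2(p) = -1.621488, -p*log2(p) = 0.526984
  p = 9/40 = 0.225000: log2(p) = -2.152003, -p*log2(p) = 0.484201
  p = 18/40 = 0.450000: log2(p) = -1.152003, -p*log2(p) = 0.518401
H = 0.526984 + 0.484201 + 0.518401 = 1.529586

H = 1.5296 bits/symbol


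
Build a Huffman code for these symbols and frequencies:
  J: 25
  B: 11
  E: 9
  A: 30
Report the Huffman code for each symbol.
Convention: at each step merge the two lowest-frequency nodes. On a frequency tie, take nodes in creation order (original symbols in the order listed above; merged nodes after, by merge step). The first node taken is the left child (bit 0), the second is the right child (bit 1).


Huffman tree construction:
Step 1: Merge E(9) + B(11) = 20
Step 2: Merge (E+B)(20) + J(25) = 45
Step 3: Merge A(30) + ((E+B)+J)(45) = 75
Read each symbol's code off the tree from the root (left child = 0, right child = 1).

Codes:
  J: 11 (length 2)
  B: 101 (length 3)
  E: 100 (length 3)
  A: 0 (length 1)
Average code length: 140/75 = 1.8667 bits/symbol


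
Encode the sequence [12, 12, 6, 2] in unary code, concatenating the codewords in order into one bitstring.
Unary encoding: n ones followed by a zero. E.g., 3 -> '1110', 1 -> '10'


Encode each number as n ones followed by a terminating 0:
  12 -> 1111111111110 (13 bits)
  12 -> 1111111111110 (13 bits)
  6 -> 1111110 (7 bits)
  2 -> 110 (3 bits)
Total length = 13 + 13 + 7 + 3 = 36 bits.

Unary([12, 12, 6, 2]) = 111111111111011111111111101111110110 (36 bits)


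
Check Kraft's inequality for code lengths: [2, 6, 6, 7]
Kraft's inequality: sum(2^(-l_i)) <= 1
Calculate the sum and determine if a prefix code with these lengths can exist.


Sum = 2^(-2) + 2^(-6) + 2^(-6) + 2^(-7)
    = 0.25 + 0.015625 + 0.015625 + 0.0078125
    = 37/128 = 0.2890625
Since 0.2890625 <= 1, Kraft's inequality IS satisfied.
A prefix code with these lengths CAN exist.

Kraft sum = 0.2890625. Satisfied.


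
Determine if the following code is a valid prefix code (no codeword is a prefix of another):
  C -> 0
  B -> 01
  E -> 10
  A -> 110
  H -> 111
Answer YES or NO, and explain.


Checking each pair (does one codeword prefix another?):
  C='0' vs B='01': prefix -- VIOLATION

NO -- this is NOT a valid prefix code. C (0) is a prefix of B (01).


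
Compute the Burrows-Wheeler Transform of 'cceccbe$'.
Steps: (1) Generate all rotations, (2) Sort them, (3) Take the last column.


Rotations (sorted):
  0: $cceccbe -> last char: e
  1: be$ccecc -> last char: c
  2: cbe$ccec -> last char: c
  3: ccbe$cce -> last char: e
  4: cceccbe$ -> last char: $
  5: ceccbe$c -> last char: c
  6: e$cceccb -> last char: b
  7: eccbe$cc -> last char: c


BWT = ecce$cbc


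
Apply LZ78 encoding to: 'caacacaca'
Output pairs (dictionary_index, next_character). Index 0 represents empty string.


LZ78 encoding steps:
Dictionary: {0: ''}
Step 1: w='' (idx 0), next='c' -> output (0, 'c'), add 'c' as idx 1
Step 2: w='' (idx 0), next='a' -> output (0, 'a'), add 'a' as idx 2
Step 3: w='a' (idx 2), next='c' -> output (2, 'c'), add 'ac' as idx 3
Step 4: w='ac' (idx 3), next='a' -> output (3, 'a'), add 'aca' as idx 4
Step 5: w='c' (idx 1), next='a' -> output (1, 'a'), add 'ca' as idx 5


Encoded: [(0, 'c'), (0, 'a'), (2, 'c'), (3, 'a'), (1, 'a')]


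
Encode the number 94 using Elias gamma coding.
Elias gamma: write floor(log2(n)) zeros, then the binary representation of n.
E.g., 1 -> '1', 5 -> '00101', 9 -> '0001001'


num_bits = floor(log2(94)) + 1 = 7
leading_zeros = num_bits - 1 = 6
binary(94) = 1011110

Elias gamma(94) = '000000' + '1011110' = 0000001011110 (13 bits)


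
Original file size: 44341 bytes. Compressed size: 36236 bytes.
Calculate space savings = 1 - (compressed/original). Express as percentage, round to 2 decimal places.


ratio = compressed/original = 36236/44341 = 0.817212
savings = 1 - ratio = 1 - 0.817212 = 0.182788
as a percentage: 0.182788 * 100 = 18.28%

Space savings = 1 - 36236/44341 = 18.28%


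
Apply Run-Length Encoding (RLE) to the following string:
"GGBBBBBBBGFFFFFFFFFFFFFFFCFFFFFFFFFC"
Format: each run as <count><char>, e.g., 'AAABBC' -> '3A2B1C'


Scanning runs left to right:
  i=0: run of 'G' x 2 -> '2G'
  i=2: run of 'B' x 7 -> '7B'
  i=9: run of 'G' x 1 -> '1G'
  i=10: run of 'F' x 15 -> '15F'
  i=25: run of 'C' x 1 -> '1C'
  i=26: run of 'F' x 9 -> '9F'
  i=35: run of 'C' x 1 -> '1C'

RLE = 2G7B1G15F1C9F1C


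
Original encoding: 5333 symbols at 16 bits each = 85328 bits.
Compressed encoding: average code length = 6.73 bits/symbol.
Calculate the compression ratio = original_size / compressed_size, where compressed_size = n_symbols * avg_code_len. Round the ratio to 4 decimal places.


original_size = n_symbols * orig_bits = 5333 * 16 = 85328 bits
compressed_size = n_symbols * avg_code_len = 5333 * 6.73 = 35891.09 bits
ratio = original_size / compressed_size = 85328 / 35891.09 = 2.3774

Compression ratio = 2.3774


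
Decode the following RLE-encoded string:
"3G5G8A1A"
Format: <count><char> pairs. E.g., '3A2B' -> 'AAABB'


Expanding each <count><char> pair:
  3G -> 'GGG'
  5G -> 'GGGGG'
  8A -> 'AAAAAAAA'
  1A -> 'A'

Decoded = GGGGGGGGAAAAAAAAA


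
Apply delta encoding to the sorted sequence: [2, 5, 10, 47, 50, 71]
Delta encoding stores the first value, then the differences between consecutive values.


First value: 2
Deltas:
  5 - 2 = 3
  10 - 5 = 5
  47 - 10 = 37
  50 - 47 = 3
  71 - 50 = 21


Delta encoded: [2, 3, 5, 37, 3, 21]


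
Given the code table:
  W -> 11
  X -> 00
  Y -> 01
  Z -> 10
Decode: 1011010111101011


Decoding:
10 -> Z
11 -> W
01 -> Y
01 -> Y
11 -> W
10 -> Z
10 -> Z
11 -> W


Result: ZWYYWZZW


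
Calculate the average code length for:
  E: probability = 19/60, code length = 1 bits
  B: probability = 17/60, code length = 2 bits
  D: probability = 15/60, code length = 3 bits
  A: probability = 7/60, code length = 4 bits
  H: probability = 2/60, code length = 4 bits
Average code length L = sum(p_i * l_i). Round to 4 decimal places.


Weighted contributions p_i * l_i:
  E: (19/60) * 1 = 19/60
  B: (17/60) * 2 = 34/60
  D: (15/60) * 3 = 45/60
  A: (7/60) * 4 = 28/60
  H: (2/60) * 4 = 8/60
Sum = (19 + 34 + 45 + 28 + 8)/60 = 134/60

L = 134/60 = 2.2333 bits/symbol


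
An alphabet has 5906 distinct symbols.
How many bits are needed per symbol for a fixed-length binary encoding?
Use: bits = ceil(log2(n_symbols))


log2(5906) = 12.528
Bracket: 2^12 = 4096 < 5906 <= 2^13 = 8192
So ceil(log2(5906)) = 13

bits = ceil(log2(5906)) = ceil(12.528) = 13 bits


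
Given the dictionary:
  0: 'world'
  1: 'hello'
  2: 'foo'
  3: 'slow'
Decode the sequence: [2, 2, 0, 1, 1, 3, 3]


Look up each index in the dictionary:
  2 -> 'foo'
  2 -> 'foo'
  0 -> 'world'
  1 -> 'hello'
  1 -> 'hello'
  3 -> 'slow'
  3 -> 'slow'

Decoded: "foo foo world hello hello slow slow"


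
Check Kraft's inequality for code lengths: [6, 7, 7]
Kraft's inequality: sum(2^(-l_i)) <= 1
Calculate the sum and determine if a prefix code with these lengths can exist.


Sum = 2^(-6) + 2^(-7) + 2^(-7)
    = 0.015625 + 0.0078125 + 0.0078125
    = 4/128 = 0.03125
Since 0.03125 <= 1, Kraft's inequality IS satisfied.
A prefix code with these lengths CAN exist.

Kraft sum = 0.03125. Satisfied.


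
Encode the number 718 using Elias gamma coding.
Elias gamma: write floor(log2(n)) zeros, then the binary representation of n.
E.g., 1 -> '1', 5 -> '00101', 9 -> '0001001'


num_bits = floor(log2(718)) + 1 = 10
leading_zeros = num_bits - 1 = 9
binary(718) = 1011001110

Elias gamma(718) = '000000000' + '1011001110' = 0000000001011001110 (19 bits)


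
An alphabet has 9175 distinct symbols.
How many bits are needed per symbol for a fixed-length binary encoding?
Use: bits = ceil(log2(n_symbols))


log2(9175) = 13.1635
Bracket: 2^13 = 8192 < 9175 <= 2^14 = 16384
So ceil(log2(9175)) = 14

bits = ceil(log2(9175)) = ceil(13.1635) = 14 bits


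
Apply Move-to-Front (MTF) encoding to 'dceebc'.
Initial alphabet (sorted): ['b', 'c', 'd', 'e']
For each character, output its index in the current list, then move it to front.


MTF encoding:
'd': index 2 in ['b', 'c', 'd', 'e'] -> ['d', 'b', 'c', 'e']
'c': index 2 in ['d', 'b', 'c', 'e'] -> ['c', 'd', 'b', 'e']
'e': index 3 in ['c', 'd', 'b', 'e'] -> ['e', 'c', 'd', 'b']
'e': index 0 in ['e', 'c', 'd', 'b'] -> ['e', 'c', 'd', 'b']
'b': index 3 in ['e', 'c', 'd', 'b'] -> ['b', 'e', 'c', 'd']
'c': index 2 in ['b', 'e', 'c', 'd'] -> ['c', 'b', 'e', 'd']


Output: [2, 2, 3, 0, 3, 2]


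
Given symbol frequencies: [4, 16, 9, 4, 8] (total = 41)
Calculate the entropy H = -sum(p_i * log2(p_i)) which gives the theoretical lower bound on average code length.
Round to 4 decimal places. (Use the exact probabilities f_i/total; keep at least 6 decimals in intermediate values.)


Per-symbol terms -p_i * log2(p_i) with p_i = f_i/41:
  p = 4/41 = 0.097561: log2(p) = -3.357552, -p*log2(p) = 0.327566
  p = 16/41 = 0.390244: log2(p) = -1.357552, -p*log2(p) = 0.529776
  p = 9/41 = 0.219512: log2(p) = -2.187627, -p*log2(p) = 0.480211
  p = 4/41 = 0.097561: log2(p) = -3.357552, -p*log2(p) = 0.327566
  p = 8/41 = 0.195122: log2(p) = -2.357552, -p*log2(p) = 0.460010
H = 0.327566 + 0.529776 + 0.480211 + 0.327566 + 0.460010 = 2.125129

H = 2.1251 bits/symbol


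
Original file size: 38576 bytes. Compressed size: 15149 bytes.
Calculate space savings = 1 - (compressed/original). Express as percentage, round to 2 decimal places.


ratio = compressed/original = 15149/38576 = 0.392705
savings = 1 - ratio = 1 - 0.392705 = 0.607295
as a percentage: 0.607295 * 100 = 60.73%

Space savings = 1 - 15149/38576 = 60.73%


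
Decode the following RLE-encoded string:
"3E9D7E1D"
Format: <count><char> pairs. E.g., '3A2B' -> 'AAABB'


Expanding each <count><char> pair:
  3E -> 'EEE'
  9D -> 'DDDDDDDDD'
  7E -> 'EEEEEEE'
  1D -> 'D'

Decoded = EEEDDDDDDDDDEEEEEEED


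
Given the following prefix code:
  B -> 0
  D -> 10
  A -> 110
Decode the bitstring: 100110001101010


Decoding step by step:
Bits 10 -> D
Bits 0 -> B
Bits 110 -> A
Bits 0 -> B
Bits 0 -> B
Bits 110 -> A
Bits 10 -> D
Bits 10 -> D


Decoded message: DBABBADD


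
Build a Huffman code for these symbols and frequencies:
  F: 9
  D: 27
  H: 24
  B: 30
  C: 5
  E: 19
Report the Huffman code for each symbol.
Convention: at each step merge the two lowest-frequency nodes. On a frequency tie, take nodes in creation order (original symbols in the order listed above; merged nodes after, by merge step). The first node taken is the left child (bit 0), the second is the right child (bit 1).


Huffman tree construction:
Step 1: Merge C(5) + F(9) = 14
Step 2: Merge (C+F)(14) + E(19) = 33
Step 3: Merge H(24) + D(27) = 51
Step 4: Merge B(30) + ((C+F)+E)(33) = 63
Step 5: Merge (H+D)(51) + (B+((C+F)+E))(63) = 114
Read each symbol's code off the tree from the root (left child = 0, right child = 1).

Codes:
  F: 1101 (length 4)
  D: 01 (length 2)
  H: 00 (length 2)
  B: 10 (length 2)
  C: 1100 (length 4)
  E: 111 (length 3)
Average code length: 275/114 = 2.4123 bits/symbol


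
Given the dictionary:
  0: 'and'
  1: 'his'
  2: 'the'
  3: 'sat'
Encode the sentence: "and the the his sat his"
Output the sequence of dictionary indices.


Look up each word in the dictionary:
  'and' -> 0
  'the' -> 2
  'the' -> 2
  'his' -> 1
  'sat' -> 3
  'his' -> 1

Encoded: [0, 2, 2, 1, 3, 1]


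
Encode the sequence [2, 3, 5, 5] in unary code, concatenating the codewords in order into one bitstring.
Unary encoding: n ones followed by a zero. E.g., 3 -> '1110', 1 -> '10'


Encode each number as n ones followed by a terminating 0:
  2 -> 110 (3 bits)
  3 -> 1110 (4 bits)
  5 -> 111110 (6 bits)
  5 -> 111110 (6 bits)
Total length = 3 + 4 + 6 + 6 = 19 bits.

Unary([2, 3, 5, 5]) = 1101110111110111110 (19 bits)


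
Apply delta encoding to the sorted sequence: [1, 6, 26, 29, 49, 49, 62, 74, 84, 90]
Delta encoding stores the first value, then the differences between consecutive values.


First value: 1
Deltas:
  6 - 1 = 5
  26 - 6 = 20
  29 - 26 = 3
  49 - 29 = 20
  49 - 49 = 0
  62 - 49 = 13
  74 - 62 = 12
  84 - 74 = 10
  90 - 84 = 6


Delta encoded: [1, 5, 20, 3, 20, 0, 13, 12, 10, 6]


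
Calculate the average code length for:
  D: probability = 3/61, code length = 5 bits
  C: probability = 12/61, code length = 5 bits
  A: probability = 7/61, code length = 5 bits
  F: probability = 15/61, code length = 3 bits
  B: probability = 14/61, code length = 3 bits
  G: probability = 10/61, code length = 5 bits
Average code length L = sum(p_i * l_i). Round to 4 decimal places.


Weighted contributions p_i * l_i:
  D: (3/61) * 5 = 15/61
  C: (12/61) * 5 = 60/61
  A: (7/61) * 5 = 35/61
  F: (15/61) * 3 = 45/61
  B: (14/61) * 3 = 42/61
  G: (10/61) * 5 = 50/61
Sum = (15 + 60 + 35 + 45 + 42 + 50)/61 = 247/61

L = 247/61 = 4.0492 bits/symbol


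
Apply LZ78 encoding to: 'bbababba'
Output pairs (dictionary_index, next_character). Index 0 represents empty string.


LZ78 encoding steps:
Dictionary: {0: ''}
Step 1: w='' (idx 0), next='b' -> output (0, 'b'), add 'b' as idx 1
Step 2: w='b' (idx 1), next='a' -> output (1, 'a'), add 'ba' as idx 2
Step 3: w='ba' (idx 2), next='b' -> output (2, 'b'), add 'bab' as idx 3
Step 4: w='ba' (idx 2), end of input -> output (2, '')


Encoded: [(0, 'b'), (1, 'a'), (2, 'b'), (2, '')]


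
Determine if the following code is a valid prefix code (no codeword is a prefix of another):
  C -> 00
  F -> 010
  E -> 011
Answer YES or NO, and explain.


Checking each pair (does one codeword prefix another?):
  C='00' vs F='010': no prefix
  C='00' vs E='011': no prefix
  F='010' vs C='00': no prefix
  F='010' vs E='011': no prefix
  E='011' vs C='00': no prefix
  E='011' vs F='010': no prefix
No violation found over all pairs.

YES -- this is a valid prefix code. No codeword is a prefix of any other codeword.


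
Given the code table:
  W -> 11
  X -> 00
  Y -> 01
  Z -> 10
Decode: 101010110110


Decoding:
10 -> Z
10 -> Z
10 -> Z
11 -> W
01 -> Y
10 -> Z


Result: ZZZWYZ


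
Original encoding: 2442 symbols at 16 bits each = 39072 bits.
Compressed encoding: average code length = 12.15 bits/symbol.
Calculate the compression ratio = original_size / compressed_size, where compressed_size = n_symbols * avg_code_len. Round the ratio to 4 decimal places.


original_size = n_symbols * orig_bits = 2442 * 16 = 39072 bits
compressed_size = n_symbols * avg_code_len = 2442 * 12.15 = 29670.3 bits
ratio = original_size / compressed_size = 39072 / 29670.3 = 1.3169

Compression ratio = 1.3169


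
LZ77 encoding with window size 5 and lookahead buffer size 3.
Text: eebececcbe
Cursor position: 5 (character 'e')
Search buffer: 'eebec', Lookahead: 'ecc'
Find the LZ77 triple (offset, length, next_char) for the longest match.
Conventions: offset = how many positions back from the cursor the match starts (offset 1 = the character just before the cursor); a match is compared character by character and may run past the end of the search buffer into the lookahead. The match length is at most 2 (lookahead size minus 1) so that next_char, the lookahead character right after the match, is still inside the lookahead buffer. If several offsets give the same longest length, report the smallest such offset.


Try each offset into the search buffer:
  offset=1 (pos 4, char 'c'): match length 0
  offset=2 (pos 3, char 'e'): match length 2
  offset=3 (pos 2, char 'b'): match length 0
  offset=4 (pos 1, char 'e'): match length 1
  offset=5 (pos 0, char 'e'): match length 1
Longest match has length 2 at offset 2.
next_char = character at position 5 + 2 = 7 -> 'c'

Best match: offset=2, length=2 (matching 'ec' starting at position 3)
LZ77 triple: (2, 2, 'c')


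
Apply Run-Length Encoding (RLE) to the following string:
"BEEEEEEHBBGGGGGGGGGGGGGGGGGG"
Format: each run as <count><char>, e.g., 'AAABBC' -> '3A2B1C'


Scanning runs left to right:
  i=0: run of 'B' x 1 -> '1B'
  i=1: run of 'E' x 6 -> '6E'
  i=7: run of 'H' x 1 -> '1H'
  i=8: run of 'B' x 2 -> '2B'
  i=10: run of 'G' x 18 -> '18G'

RLE = 1B6E1H2B18G


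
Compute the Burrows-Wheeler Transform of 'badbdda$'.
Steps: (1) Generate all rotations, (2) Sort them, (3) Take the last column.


Rotations (sorted):
  0: $badbdda -> last char: a
  1: a$badbdd -> last char: d
  2: adbdda$b -> last char: b
  3: badbdda$ -> last char: $
  4: bdda$bad -> last char: d
  5: da$badbd -> last char: d
  6: dbdda$ba -> last char: a
  7: dda$badb -> last char: b


BWT = adb$ddab


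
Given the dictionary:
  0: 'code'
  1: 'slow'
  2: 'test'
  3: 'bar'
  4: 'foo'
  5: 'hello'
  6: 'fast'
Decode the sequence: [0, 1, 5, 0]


Look up each index in the dictionary:
  0 -> 'code'
  1 -> 'slow'
  5 -> 'hello'
  0 -> 'code'

Decoded: "code slow hello code"


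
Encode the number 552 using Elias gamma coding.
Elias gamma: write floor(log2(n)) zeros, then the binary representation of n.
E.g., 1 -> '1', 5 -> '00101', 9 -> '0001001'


num_bits = floor(log2(552)) + 1 = 10
leading_zeros = num_bits - 1 = 9
binary(552) = 1000101000

Elias gamma(552) = '000000000' + '1000101000' = 0000000001000101000 (19 bits)


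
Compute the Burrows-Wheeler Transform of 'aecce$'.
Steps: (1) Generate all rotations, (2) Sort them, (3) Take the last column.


Rotations (sorted):
  0: $aecce -> last char: e
  1: aecce$ -> last char: $
  2: cce$ae -> last char: e
  3: ce$aec -> last char: c
  4: e$aecc -> last char: c
  5: ecce$a -> last char: a


BWT = e$ecca


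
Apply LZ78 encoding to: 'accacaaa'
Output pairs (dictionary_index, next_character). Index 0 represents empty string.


LZ78 encoding steps:
Dictionary: {0: ''}
Step 1: w='' (idx 0), next='a' -> output (0, 'a'), add 'a' as idx 1
Step 2: w='' (idx 0), next='c' -> output (0, 'c'), add 'c' as idx 2
Step 3: w='c' (idx 2), next='a' -> output (2, 'a'), add 'ca' as idx 3
Step 4: w='ca' (idx 3), next='a' -> output (3, 'a'), add 'caa' as idx 4
Step 5: w='a' (idx 1), end of input -> output (1, '')


Encoded: [(0, 'a'), (0, 'c'), (2, 'a'), (3, 'a'), (1, '')]


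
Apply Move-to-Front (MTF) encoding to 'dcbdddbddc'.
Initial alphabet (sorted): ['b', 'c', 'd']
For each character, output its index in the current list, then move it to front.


MTF encoding:
'd': index 2 in ['b', 'c', 'd'] -> ['d', 'b', 'c']
'c': index 2 in ['d', 'b', 'c'] -> ['c', 'd', 'b']
'b': index 2 in ['c', 'd', 'b'] -> ['b', 'c', 'd']
'd': index 2 in ['b', 'c', 'd'] -> ['d', 'b', 'c']
'd': index 0 in ['d', 'b', 'c'] -> ['d', 'b', 'c']
'd': index 0 in ['d', 'b', 'c'] -> ['d', 'b', 'c']
'b': index 1 in ['d', 'b', 'c'] -> ['b', 'd', 'c']
'd': index 1 in ['b', 'd', 'c'] -> ['d', 'b', 'c']
'd': index 0 in ['d', 'b', 'c'] -> ['d', 'b', 'c']
'c': index 2 in ['d', 'b', 'c'] -> ['c', 'd', 'b']


Output: [2, 2, 2, 2, 0, 0, 1, 1, 0, 2]


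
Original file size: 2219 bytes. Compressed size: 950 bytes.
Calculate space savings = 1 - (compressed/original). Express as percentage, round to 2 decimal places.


ratio = compressed/original = 950/2219 = 0.428121
savings = 1 - ratio = 1 - 0.428121 = 0.571879
as a percentage: 0.571879 * 100 = 57.19%

Space savings = 1 - 950/2219 = 57.19%


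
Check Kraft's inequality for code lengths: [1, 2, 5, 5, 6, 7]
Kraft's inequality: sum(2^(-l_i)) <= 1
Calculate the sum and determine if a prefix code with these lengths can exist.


Sum = 2^(-1) + 2^(-2) + 2^(-5) + 2^(-5) + 2^(-6) + 2^(-7)
    = 0.5 + 0.25 + 0.03125 + 0.03125 + 0.015625 + 0.0078125
    = 107/128 = 0.8359375
Since 0.8359375 <= 1, Kraft's inequality IS satisfied.
A prefix code with these lengths CAN exist.

Kraft sum = 0.8359375. Satisfied.


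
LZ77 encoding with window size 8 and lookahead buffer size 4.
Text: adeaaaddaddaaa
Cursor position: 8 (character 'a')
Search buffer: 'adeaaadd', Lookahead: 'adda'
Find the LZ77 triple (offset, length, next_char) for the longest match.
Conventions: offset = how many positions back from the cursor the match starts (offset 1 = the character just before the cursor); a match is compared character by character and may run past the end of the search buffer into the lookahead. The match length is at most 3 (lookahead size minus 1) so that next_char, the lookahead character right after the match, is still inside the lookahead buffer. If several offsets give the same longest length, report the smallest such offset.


Try each offset into the search buffer:
  offset=1 (pos 7, char 'd'): match length 0
  offset=2 (pos 6, char 'd'): match length 0
  offset=3 (pos 5, char 'a'): match length 3
  offset=4 (pos 4, char 'a'): match length 1
  offset=5 (pos 3, char 'a'): match length 1
  offset=6 (pos 2, char 'e'): match length 0
  offset=7 (pos 1, char 'd'): match length 0
  offset=8 (pos 0, char 'a'): match length 2
Longest match has length 3 at offset 3.
next_char = character at position 8 + 3 = 11 -> 'a'

Best match: offset=3, length=3 (matching 'add' starting at position 5)
LZ77 triple: (3, 3, 'a')


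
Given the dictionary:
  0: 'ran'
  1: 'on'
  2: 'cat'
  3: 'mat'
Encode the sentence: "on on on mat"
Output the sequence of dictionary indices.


Look up each word in the dictionary:
  'on' -> 1
  'on' -> 1
  'on' -> 1
  'mat' -> 3

Encoded: [1, 1, 1, 3]


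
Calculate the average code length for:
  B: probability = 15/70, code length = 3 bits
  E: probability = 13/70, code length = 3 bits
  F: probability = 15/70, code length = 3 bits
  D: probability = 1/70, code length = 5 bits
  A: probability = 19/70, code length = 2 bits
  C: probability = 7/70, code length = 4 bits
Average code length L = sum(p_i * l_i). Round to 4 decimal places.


Weighted contributions p_i * l_i:
  B: (15/70) * 3 = 45/70
  E: (13/70) * 3 = 39/70
  F: (15/70) * 3 = 45/70
  D: (1/70) * 5 = 5/70
  A: (19/70) * 2 = 38/70
  C: (7/70) * 4 = 28/70
Sum = (45 + 39 + 45 + 5 + 38 + 28)/70 = 200/70

L = 200/70 = 2.8571 bits/symbol


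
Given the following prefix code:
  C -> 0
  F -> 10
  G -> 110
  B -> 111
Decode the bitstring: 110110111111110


Decoding step by step:
Bits 110 -> G
Bits 110 -> G
Bits 111 -> B
Bits 111 -> B
Bits 110 -> G


Decoded message: GGBBG


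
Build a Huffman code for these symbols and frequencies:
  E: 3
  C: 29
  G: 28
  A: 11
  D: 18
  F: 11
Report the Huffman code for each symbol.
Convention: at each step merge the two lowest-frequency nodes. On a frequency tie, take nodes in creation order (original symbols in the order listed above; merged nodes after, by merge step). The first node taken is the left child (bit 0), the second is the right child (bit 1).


Huffman tree construction:
Step 1: Merge E(3) + A(11) = 14
Step 2: Merge F(11) + (E+A)(14) = 25
Step 3: Merge D(18) + (F+(E+A))(25) = 43
Step 4: Merge G(28) + C(29) = 57
Step 5: Merge (D+(F+(E+A)))(43) + (G+C)(57) = 100
Read each symbol's code off the tree from the root (left child = 0, right child = 1).

Codes:
  E: 0110 (length 4)
  C: 11 (length 2)
  G: 10 (length 2)
  A: 0111 (length 4)
  D: 00 (length 2)
  F: 010 (length 3)
Average code length: 239/100 = 2.3900 bits/symbol


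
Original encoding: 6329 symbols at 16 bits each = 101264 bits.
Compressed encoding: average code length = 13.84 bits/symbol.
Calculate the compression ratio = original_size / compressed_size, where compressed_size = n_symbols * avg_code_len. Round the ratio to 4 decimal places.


original_size = n_symbols * orig_bits = 6329 * 16 = 101264 bits
compressed_size = n_symbols * avg_code_len = 6329 * 13.84 = 87593.36 bits
ratio = original_size / compressed_size = 101264 / 87593.36 = 1.1561

Compression ratio = 1.1561


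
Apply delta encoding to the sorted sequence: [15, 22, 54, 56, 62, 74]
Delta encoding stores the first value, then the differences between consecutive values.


First value: 15
Deltas:
  22 - 15 = 7
  54 - 22 = 32
  56 - 54 = 2
  62 - 56 = 6
  74 - 62 = 12


Delta encoded: [15, 7, 32, 2, 6, 12]


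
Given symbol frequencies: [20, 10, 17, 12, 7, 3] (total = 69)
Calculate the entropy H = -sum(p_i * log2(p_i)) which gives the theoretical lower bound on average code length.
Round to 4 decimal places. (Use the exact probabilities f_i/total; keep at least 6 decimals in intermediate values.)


Per-symbol terms -p_i * log2(p_i) with p_i = f_i/69:
  p = 20/69 = 0.289855: log2(p) = -1.786596, -p*log2(p) = 0.517854
  p = 10/69 = 0.144928: log2(p) = -2.786596, -p*log2(p) = 0.403855
  p = 17/69 = 0.246377: log2(p) = -2.021062, -p*log2(p) = 0.497943
  p = 12/69 = 0.173913: log2(p) = -2.523562, -p*log2(p) = 0.438880
  p = 7/69 = 0.101449: log2(p) = -3.301170, -p*log2(p) = 0.334901
  p = 3/69 = 0.043478: log2(p) = -4.523562, -p*log2(p) = 0.196677
H = 0.517854 + 0.403855 + 0.497943 + 0.438880 + 0.334901 + 0.196677 = 2.390110

H = 2.3901 bits/symbol


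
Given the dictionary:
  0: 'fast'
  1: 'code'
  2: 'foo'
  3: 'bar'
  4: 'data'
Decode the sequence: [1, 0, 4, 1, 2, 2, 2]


Look up each index in the dictionary:
  1 -> 'code'
  0 -> 'fast'
  4 -> 'data'
  1 -> 'code'
  2 -> 'foo'
  2 -> 'foo'
  2 -> 'foo'

Decoded: "code fast data code foo foo foo"


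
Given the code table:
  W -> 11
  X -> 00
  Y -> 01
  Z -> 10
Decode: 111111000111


Decoding:
11 -> W
11 -> W
11 -> W
00 -> X
01 -> Y
11 -> W


Result: WWWXYW


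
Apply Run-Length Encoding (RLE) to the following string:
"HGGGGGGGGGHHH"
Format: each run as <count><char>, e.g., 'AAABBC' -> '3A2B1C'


Scanning runs left to right:
  i=0: run of 'H' x 1 -> '1H'
  i=1: run of 'G' x 9 -> '9G'
  i=10: run of 'H' x 3 -> '3H'

RLE = 1H9G3H


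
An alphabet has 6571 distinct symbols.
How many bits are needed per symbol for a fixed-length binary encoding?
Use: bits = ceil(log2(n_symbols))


log2(6571) = 12.6819
Bracket: 2^12 = 4096 < 6571 <= 2^13 = 8192
So ceil(log2(6571)) = 13

bits = ceil(log2(6571)) = ceil(12.6819) = 13 bits


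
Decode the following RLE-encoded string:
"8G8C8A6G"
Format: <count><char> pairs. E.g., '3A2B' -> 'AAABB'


Expanding each <count><char> pair:
  8G -> 'GGGGGGGG'
  8C -> 'CCCCCCCC'
  8A -> 'AAAAAAAA'
  6G -> 'GGGGGG'

Decoded = GGGGGGGGCCCCCCCCAAAAAAAAGGGGGG


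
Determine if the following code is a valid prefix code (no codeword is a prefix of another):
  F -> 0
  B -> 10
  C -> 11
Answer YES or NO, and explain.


Checking each pair (does one codeword prefix another?):
  F='0' vs B='10': no prefix
  F='0' vs C='11': no prefix
  B='10' vs F='0': no prefix
  B='10' vs C='11': no prefix
  C='11' vs F='0': no prefix
  C='11' vs B='10': no prefix
No violation found over all pairs.

YES -- this is a valid prefix code. No codeword is a prefix of any other codeword.


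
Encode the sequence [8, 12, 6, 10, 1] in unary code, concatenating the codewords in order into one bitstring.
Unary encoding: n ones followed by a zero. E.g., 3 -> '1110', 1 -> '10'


Encode each number as n ones followed by a terminating 0:
  8 -> 111111110 (9 bits)
  12 -> 1111111111110 (13 bits)
  6 -> 1111110 (7 bits)
  10 -> 11111111110 (11 bits)
  1 -> 10 (2 bits)
Total length = 9 + 13 + 7 + 11 + 2 = 42 bits.

Unary([8, 12, 6, 10, 1]) = 111111110111111111111011111101111111111010 (42 bits)


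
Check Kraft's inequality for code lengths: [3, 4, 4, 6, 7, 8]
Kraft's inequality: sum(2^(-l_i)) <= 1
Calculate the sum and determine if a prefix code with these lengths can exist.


Sum = 2^(-3) + 2^(-4) + 2^(-4) + 2^(-6) + 2^(-7) + 2^(-8)
    = 0.125 + 0.0625 + 0.0625 + 0.015625 + 0.0078125 + 0.00390625
    = 71/256 = 0.27734375
Since 0.27734375 <= 1, Kraft's inequality IS satisfied.
A prefix code with these lengths CAN exist.

Kraft sum = 0.27734375. Satisfied.


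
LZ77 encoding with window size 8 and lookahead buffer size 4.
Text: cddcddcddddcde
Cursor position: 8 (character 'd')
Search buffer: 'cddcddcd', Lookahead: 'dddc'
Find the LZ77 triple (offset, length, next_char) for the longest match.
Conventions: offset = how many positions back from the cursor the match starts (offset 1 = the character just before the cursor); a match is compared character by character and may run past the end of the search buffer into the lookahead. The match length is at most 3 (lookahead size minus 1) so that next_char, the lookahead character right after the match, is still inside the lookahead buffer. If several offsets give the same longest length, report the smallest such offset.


Try each offset into the search buffer:
  offset=1 (pos 7, char 'd'): match length 3
  offset=2 (pos 6, char 'c'): match length 0
  offset=3 (pos 5, char 'd'): match length 1
  offset=4 (pos 4, char 'd'): match length 2
  offset=5 (pos 3, char 'c'): match length 0
  offset=6 (pos 2, char 'd'): match length 1
  offset=7 (pos 1, char 'd'): match length 2
  offset=8 (pos 0, char 'c'): match length 0
Longest match has length 3 at offset 1.
next_char = character at position 8 + 3 = 11 -> 'c'

Best match: offset=1, length=3 (matching 'ddd' starting at position 7)
LZ77 triple: (1, 3, 'c')


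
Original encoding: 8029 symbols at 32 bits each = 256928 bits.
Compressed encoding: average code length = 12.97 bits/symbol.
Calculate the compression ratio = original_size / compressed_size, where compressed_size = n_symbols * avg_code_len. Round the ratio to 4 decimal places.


original_size = n_symbols * orig_bits = 8029 * 32 = 256928 bits
compressed_size = n_symbols * avg_code_len = 8029 * 12.97 = 104136.13 bits
ratio = original_size / compressed_size = 256928 / 104136.13 = 2.4672

Compression ratio = 2.4672


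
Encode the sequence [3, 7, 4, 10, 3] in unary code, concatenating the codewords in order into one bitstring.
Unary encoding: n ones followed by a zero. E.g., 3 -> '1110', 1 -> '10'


Encode each number as n ones followed by a terminating 0:
  3 -> 1110 (4 bits)
  7 -> 11111110 (8 bits)
  4 -> 11110 (5 bits)
  10 -> 11111111110 (11 bits)
  3 -> 1110 (4 bits)
Total length = 4 + 8 + 5 + 11 + 4 = 32 bits.

Unary([3, 7, 4, 10, 3]) = 11101111111011110111111111101110 (32 bits)


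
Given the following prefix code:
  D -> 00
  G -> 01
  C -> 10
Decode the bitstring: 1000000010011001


Decoding step by step:
Bits 10 -> C
Bits 00 -> D
Bits 00 -> D
Bits 00 -> D
Bits 10 -> C
Bits 01 -> G
Bits 10 -> C
Bits 01 -> G


Decoded message: CDDDCGCG


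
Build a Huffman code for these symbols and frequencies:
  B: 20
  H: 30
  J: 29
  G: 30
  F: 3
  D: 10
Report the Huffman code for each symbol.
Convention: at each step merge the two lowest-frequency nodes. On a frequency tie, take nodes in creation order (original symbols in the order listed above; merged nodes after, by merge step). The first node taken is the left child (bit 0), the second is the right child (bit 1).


Huffman tree construction:
Step 1: Merge F(3) + D(10) = 13
Step 2: Merge (F+D)(13) + B(20) = 33
Step 3: Merge J(29) + H(30) = 59
Step 4: Merge G(30) + ((F+D)+B)(33) = 63
Step 5: Merge (J+H)(59) + (G+((F+D)+B))(63) = 122
Read each symbol's code off the tree from the root (left child = 0, right child = 1).

Codes:
  B: 111 (length 3)
  H: 01 (length 2)
  J: 00 (length 2)
  G: 10 (length 2)
  F: 1100 (length 4)
  D: 1101 (length 4)
Average code length: 290/122 = 2.3770 bits/symbol


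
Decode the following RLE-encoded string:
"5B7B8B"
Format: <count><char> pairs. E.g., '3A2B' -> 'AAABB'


Expanding each <count><char> pair:
  5B -> 'BBBBB'
  7B -> 'BBBBBBB'
  8B -> 'BBBBBBBB'

Decoded = BBBBBBBBBBBBBBBBBBBB


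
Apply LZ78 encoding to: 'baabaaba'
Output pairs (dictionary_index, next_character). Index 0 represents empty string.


LZ78 encoding steps:
Dictionary: {0: ''}
Step 1: w='' (idx 0), next='b' -> output (0, 'b'), add 'b' as idx 1
Step 2: w='' (idx 0), next='a' -> output (0, 'a'), add 'a' as idx 2
Step 3: w='a' (idx 2), next='b' -> output (2, 'b'), add 'ab' as idx 3
Step 4: w='a' (idx 2), next='a' -> output (2, 'a'), add 'aa' as idx 4
Step 5: w='b' (idx 1), next='a' -> output (1, 'a'), add 'ba' as idx 5


Encoded: [(0, 'b'), (0, 'a'), (2, 'b'), (2, 'a'), (1, 'a')]


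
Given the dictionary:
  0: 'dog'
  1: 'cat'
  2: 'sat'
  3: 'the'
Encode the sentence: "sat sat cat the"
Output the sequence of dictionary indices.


Look up each word in the dictionary:
  'sat' -> 2
  'sat' -> 2
  'cat' -> 1
  'the' -> 3

Encoded: [2, 2, 1, 3]


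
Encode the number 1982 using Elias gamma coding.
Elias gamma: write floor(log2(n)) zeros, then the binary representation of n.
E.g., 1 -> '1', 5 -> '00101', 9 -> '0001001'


num_bits = floor(log2(1982)) + 1 = 11
leading_zeros = num_bits - 1 = 10
binary(1982) = 11110111110

Elias gamma(1982) = '0000000000' + '11110111110' = 000000000011110111110 (21 bits)


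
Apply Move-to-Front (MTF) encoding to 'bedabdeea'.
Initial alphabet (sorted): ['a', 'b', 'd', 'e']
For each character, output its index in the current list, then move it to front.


MTF encoding:
'b': index 1 in ['a', 'b', 'd', 'e'] -> ['b', 'a', 'd', 'e']
'e': index 3 in ['b', 'a', 'd', 'e'] -> ['e', 'b', 'a', 'd']
'd': index 3 in ['e', 'b', 'a', 'd'] -> ['d', 'e', 'b', 'a']
'a': index 3 in ['d', 'e', 'b', 'a'] -> ['a', 'd', 'e', 'b']
'b': index 3 in ['a', 'd', 'e', 'b'] -> ['b', 'a', 'd', 'e']
'd': index 2 in ['b', 'a', 'd', 'e'] -> ['d', 'b', 'a', 'e']
'e': index 3 in ['d', 'b', 'a', 'e'] -> ['e', 'd', 'b', 'a']
'e': index 0 in ['e', 'd', 'b', 'a'] -> ['e', 'd', 'b', 'a']
'a': index 3 in ['e', 'd', 'b', 'a'] -> ['a', 'e', 'd', 'b']


Output: [1, 3, 3, 3, 3, 2, 3, 0, 3]


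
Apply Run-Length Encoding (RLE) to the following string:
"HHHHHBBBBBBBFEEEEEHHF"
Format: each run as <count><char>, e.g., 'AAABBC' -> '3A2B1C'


Scanning runs left to right:
  i=0: run of 'H' x 5 -> '5H'
  i=5: run of 'B' x 7 -> '7B'
  i=12: run of 'F' x 1 -> '1F'
  i=13: run of 'E' x 5 -> '5E'
  i=18: run of 'H' x 2 -> '2H'
  i=20: run of 'F' x 1 -> '1F'

RLE = 5H7B1F5E2H1F


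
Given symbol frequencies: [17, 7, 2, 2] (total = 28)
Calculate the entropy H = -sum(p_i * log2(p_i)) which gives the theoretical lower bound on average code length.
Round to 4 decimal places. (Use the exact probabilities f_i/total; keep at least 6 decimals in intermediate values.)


Per-symbol terms -p_i * log2(p_i) with p_i = f_i/28:
  p = 17/28 = 0.607143: log2(p) = -0.719892, -p*log2(p) = 0.437077
  p = 7/28 = 0.250000: log2(p) = -2.000000, -p*log2(p) = 0.500000
  p = 2/28 = 0.071429: log2(p) = -3.807355, -p*log2(p) = 0.271954
  p = 2/28 = 0.071429: log2(p) = -3.807355, -p*log2(p) = 0.271954
H = 0.437077 + 0.500000 + 0.271954 + 0.271954 = 1.480985

H = 1.481 bits/symbol


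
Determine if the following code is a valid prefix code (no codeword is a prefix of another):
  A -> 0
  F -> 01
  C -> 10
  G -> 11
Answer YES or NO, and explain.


Checking each pair (does one codeword prefix another?):
  A='0' vs F='01': prefix -- VIOLATION

NO -- this is NOT a valid prefix code. A (0) is a prefix of F (01).


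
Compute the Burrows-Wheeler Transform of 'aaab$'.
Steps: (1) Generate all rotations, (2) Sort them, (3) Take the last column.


Rotations (sorted):
  0: $aaab -> last char: b
  1: aaab$ -> last char: $
  2: aab$a -> last char: a
  3: ab$aa -> last char: a
  4: b$aaa -> last char: a


BWT = b$aaa


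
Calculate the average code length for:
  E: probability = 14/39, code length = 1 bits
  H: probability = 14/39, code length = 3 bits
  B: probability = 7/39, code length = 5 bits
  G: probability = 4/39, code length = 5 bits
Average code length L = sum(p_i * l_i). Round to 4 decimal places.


Weighted contributions p_i * l_i:
  E: (14/39) * 1 = 14/39
  H: (14/39) * 3 = 42/39
  B: (7/39) * 5 = 35/39
  G: (4/39) * 5 = 20/39
Sum = (14 + 42 + 35 + 20)/39 = 111/39

L = 111/39 = 2.8462 bits/symbol


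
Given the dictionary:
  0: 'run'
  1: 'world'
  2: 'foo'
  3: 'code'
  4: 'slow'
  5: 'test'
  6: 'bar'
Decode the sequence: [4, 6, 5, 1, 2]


Look up each index in the dictionary:
  4 -> 'slow'
  6 -> 'bar'
  5 -> 'test'
  1 -> 'world'
  2 -> 'foo'

Decoded: "slow bar test world foo"


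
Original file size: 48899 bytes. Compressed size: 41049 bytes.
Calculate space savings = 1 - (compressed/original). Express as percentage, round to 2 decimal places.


ratio = compressed/original = 41049/48899 = 0.839465
savings = 1 - ratio = 1 - 0.839465 = 0.160535
as a percentage: 0.160535 * 100 = 16.05%

Space savings = 1 - 41049/48899 = 16.05%


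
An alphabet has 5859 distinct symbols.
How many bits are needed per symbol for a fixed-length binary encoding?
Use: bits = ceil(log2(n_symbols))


log2(5859) = 12.5164
Bracket: 2^12 = 4096 < 5859 <= 2^13 = 8192
So ceil(log2(5859)) = 13

bits = ceil(log2(5859)) = ceil(12.5164) = 13 bits


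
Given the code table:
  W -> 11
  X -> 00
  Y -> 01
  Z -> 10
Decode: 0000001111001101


Decoding:
00 -> X
00 -> X
00 -> X
11 -> W
11 -> W
00 -> X
11 -> W
01 -> Y


Result: XXXWWXWY


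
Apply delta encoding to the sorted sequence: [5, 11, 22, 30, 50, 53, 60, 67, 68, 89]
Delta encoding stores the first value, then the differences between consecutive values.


First value: 5
Deltas:
  11 - 5 = 6
  22 - 11 = 11
  30 - 22 = 8
  50 - 30 = 20
  53 - 50 = 3
  60 - 53 = 7
  67 - 60 = 7
  68 - 67 = 1
  89 - 68 = 21


Delta encoded: [5, 6, 11, 8, 20, 3, 7, 7, 1, 21]


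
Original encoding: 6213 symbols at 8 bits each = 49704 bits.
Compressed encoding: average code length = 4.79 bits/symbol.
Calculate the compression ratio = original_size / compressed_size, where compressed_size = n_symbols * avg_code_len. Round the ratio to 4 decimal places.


original_size = n_symbols * orig_bits = 6213 * 8 = 49704 bits
compressed_size = n_symbols * avg_code_len = 6213 * 4.79 = 29760.27 bits
ratio = original_size / compressed_size = 49704 / 29760.27 = 1.6701

Compression ratio = 1.6701
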